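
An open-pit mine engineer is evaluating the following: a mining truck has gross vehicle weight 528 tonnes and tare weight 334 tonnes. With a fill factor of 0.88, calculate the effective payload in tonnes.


Maximum payload = gross - tare
= 528 - 334 = 194 tonnes
Effective payload = max payload * fill factor
= 194 * 0.88
= 170.72 tonnes

170.72 tonnes


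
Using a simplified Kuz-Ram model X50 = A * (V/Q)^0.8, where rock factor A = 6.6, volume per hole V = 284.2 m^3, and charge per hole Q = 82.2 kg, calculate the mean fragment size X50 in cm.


17.8052 cm

Compute V/Q:
V/Q = 284.2 / 82.2 = 3.457420925
Raise to the power 0.8:
(V/Q)^0.8 = 3.457420925^0.8 = 2.697750644
Multiply by A:
X50 = 6.6 * 2.697750644
= 17.8052 cm


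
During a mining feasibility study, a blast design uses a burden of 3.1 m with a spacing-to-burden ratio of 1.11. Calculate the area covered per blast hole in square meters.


First, find the spacing:
Spacing = burden * ratio = 3.1 * 1.11
= 3.441 m
Then, calculate the area:
Area = burden * spacing = 3.1 * 3.441
= 10.6671 m^2

10.6671 m^2


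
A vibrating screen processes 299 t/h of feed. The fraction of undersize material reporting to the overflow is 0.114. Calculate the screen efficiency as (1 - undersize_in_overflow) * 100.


88.6%

Screen efficiency = (1 - fraction of undersize in overflow) * 100
= (1 - 0.114) * 100
= 0.886 * 100
= 88.6%


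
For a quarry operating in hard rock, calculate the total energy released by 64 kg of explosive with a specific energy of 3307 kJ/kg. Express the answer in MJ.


Energy = mass * specific_energy / 1000
= 64 * 3307 / 1000
= 211648 / 1000
= 211.648 MJ

211.648 MJ


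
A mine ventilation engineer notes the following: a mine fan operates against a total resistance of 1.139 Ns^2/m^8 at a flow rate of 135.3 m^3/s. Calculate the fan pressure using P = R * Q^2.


20850.6365 Pa

Compute Q^2:
Q^2 = 135.3^2 = 18306.09
Compute pressure:
P = R * Q^2 = 1.139 * 18306.09
= 20850.6365 Pa


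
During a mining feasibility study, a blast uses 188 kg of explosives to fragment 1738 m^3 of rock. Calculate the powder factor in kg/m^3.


0.1082 kg/m^3

Powder factor = explosive mass / rock volume
= 188 / 1738
= 0.1082 kg/m^3


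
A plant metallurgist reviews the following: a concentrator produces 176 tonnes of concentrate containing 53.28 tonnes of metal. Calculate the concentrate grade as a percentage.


Grade = (metal in concentrate / concentrate mass) * 100
= (53.28 / 176) * 100
= 0.3027272727 * 100
= 30.2727%

30.2727%


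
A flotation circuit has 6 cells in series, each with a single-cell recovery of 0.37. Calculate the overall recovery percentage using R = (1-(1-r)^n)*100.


Complement of single-cell recovery:
1 - r = 1 - 0.37 = 0.63
Raise to power n:
(1 - r)^6 = 0.63^6 = 0.06252350221
Overall recovery:
R = (1 - 0.06252350221) * 100
= 93.7476%

93.7476%


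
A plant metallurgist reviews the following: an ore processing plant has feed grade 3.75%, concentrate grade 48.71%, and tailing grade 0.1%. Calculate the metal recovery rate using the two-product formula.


Using the two-product formula:
R = 100 * c * (f - t) / (f * (c - t))
Numerator = 100 * 48.71 * (3.75 - 0.1)
= 100 * 48.71 * 3.65
= 17779.15
Denominator = 3.75 * (48.71 - 0.1)
= 3.75 * 48.61
= 182.2875
R = 17779.15 / 182.2875
= 97.5336%

97.5336%


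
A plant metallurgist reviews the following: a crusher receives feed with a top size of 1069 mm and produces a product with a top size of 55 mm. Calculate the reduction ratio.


19.4364

Reduction ratio = feed size / product size
= 1069 / 55
= 19.4364


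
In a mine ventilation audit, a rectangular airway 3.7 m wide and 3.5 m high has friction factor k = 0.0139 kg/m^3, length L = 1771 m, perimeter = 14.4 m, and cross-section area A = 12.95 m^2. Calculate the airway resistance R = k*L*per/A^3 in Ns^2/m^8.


Compute the numerator:
k * L * per = 0.0139 * 1771 * 14.4
= 354.48336
Compute the denominator:
A^3 = 12.95^3 = 2171.747375
Resistance:
R = 354.48336 / 2171.747375
= 0.1632 Ns^2/m^8

0.1632 Ns^2/m^8


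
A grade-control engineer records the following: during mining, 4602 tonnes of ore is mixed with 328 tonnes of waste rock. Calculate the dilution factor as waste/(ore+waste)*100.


6.6531%

Total material = ore + waste
= 4602 + 328 = 4930 tonnes
Dilution = waste / total * 100
= 328 / 4930 * 100
= 0.06653144016 * 100
= 6.6531%


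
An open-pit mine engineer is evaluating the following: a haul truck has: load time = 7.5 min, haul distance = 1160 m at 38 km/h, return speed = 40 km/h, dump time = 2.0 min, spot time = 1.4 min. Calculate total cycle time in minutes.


14.4716 min

Convert haul speed to m/min: 38 * 1000/60 = 633.3333333 m/min
Haul time = 1160 / 633.3333333 = 1.831578947 min
Convert return speed to m/min: 40 * 1000/60 = 666.6666667 m/min
Return time = 1160 / 666.6666667 = 1.74 min
Total cycle time:
= 7.5 + 1.831578947 + 2.0 + 1.74 + 1.4
= 14.4716 min


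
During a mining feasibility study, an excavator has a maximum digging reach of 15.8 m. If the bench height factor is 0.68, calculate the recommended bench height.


Bench height = reach * factor
= 15.8 * 0.68
= 10.744 m

10.744 m


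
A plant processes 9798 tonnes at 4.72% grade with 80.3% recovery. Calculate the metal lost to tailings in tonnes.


91.1057 tonnes

Total metal in feed:
= 9798 * 4.72 / 100 = 462.4656 tonnes
Metal recovered:
= 462.4656 * 80.3 / 100 = 371.3598768 tonnes
Metal lost to tailings:
= 462.4656 - 371.3598768
= 91.1057 tonnes


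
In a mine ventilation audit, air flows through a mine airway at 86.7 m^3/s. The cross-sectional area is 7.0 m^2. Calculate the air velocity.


Velocity = flow rate / cross-sectional area
= 86.7 / 7.0
= 12.3857 m/s

12.3857 m/s


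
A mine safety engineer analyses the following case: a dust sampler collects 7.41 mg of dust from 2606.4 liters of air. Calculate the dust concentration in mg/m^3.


2.843 mg/m^3

Convert liters to m^3: 1 m^3 = 1000 L
Concentration = mass / volume * 1000
= 7.41 / 2606.4 * 1000
= 0.002843001842 * 1000
= 2.843 mg/m^3


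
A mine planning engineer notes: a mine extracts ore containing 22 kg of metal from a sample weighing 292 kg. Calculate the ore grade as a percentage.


Ore grade = (metal mass / ore mass) * 100
= (22 / 292) * 100
= 0.07534246575 * 100
= 7.5342%

7.5342%


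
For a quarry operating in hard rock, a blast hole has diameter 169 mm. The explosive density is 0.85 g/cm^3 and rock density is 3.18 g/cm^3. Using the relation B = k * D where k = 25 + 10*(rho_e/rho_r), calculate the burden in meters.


First, compute k:
rho_e / rho_r = 0.85 / 3.18 = 0.2672955975
k = 25 + 10 * 0.2672955975 = 27.67295597
Then, compute burden:
B = k * D / 1000 = 27.67295597 * 169 / 1000
= 4676.72956 / 1000
= 4.6767 m

4.6767 m


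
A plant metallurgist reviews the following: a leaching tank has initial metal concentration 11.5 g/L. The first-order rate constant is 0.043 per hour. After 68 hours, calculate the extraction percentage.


Compute the exponent:
-k * t = -0.043 * 68 = -2.924
Remaining concentration:
C = 11.5 * exp(-2.924)
= 11.5 * 0.05371838345
= 0.6177614096 g/L
Extracted = 11.5 - 0.6177614096 = 10.88223859 g/L
Extraction % = 10.88223859 / 11.5 * 100
= 94.6282%

94.6282%


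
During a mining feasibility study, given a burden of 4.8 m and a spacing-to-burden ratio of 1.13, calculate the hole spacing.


5.424 m

Spacing = burden * ratio
= 4.8 * 1.13
= 5.424 m


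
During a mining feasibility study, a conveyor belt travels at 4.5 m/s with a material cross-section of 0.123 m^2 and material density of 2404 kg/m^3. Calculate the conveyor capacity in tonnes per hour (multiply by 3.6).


4790.2104 t/h

Volumetric flow = speed * area
= 4.5 * 0.123 = 0.5535 m^3/s
Mass flow = volumetric * density
= 0.5535 * 2404 = 1330.614 kg/s
Convert to t/h: multiply by 3.6
Capacity = 1330.614 * 3.6
= 4790.2104 t/h


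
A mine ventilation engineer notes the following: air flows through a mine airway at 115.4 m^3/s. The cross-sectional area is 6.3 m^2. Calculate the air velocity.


Velocity = flow rate / cross-sectional area
= 115.4 / 6.3
= 18.3175 m/s

18.3175 m/s


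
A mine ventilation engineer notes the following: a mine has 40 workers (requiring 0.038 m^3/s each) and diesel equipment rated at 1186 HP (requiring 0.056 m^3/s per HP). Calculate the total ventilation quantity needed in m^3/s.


Airflow for workers:
Q_people = 40 * 0.038 = 1.52 m^3/s
Airflow for diesel equipment:
Q_diesel = 1186 * 0.056 = 66.416 m^3/s
Total ventilation:
Q_total = 1.52 + 66.416
= 67.936 m^3/s

67.936 m^3/s


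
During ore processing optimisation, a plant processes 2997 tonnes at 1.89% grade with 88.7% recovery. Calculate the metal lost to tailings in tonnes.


Total metal in feed:
= 2997 * 1.89 / 100 = 56.6433 tonnes
Metal recovered:
= 56.6433 * 88.7 / 100 = 50.2426071 tonnes
Metal lost to tailings:
= 56.6433 - 50.2426071
= 6.4007 tonnes

6.4007 tonnes


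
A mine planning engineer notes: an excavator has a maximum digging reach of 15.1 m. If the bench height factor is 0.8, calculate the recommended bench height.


12.08 m

Bench height = reach * factor
= 15.1 * 0.8
= 12.08 m


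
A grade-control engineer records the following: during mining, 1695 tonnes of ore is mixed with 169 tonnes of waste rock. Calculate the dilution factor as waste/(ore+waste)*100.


Total material = ore + waste
= 1695 + 169 = 1864 tonnes
Dilution = waste / total * 100
= 169 / 1864 * 100
= 0.09066523605 * 100
= 9.0665%

9.0665%


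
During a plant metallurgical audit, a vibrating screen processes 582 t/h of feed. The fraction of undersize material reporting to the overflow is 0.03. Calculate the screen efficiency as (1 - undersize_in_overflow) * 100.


Screen efficiency = (1 - fraction of undersize in overflow) * 100
= (1 - 0.03) * 100
= 0.97 * 100
= 97.0%

97.0%


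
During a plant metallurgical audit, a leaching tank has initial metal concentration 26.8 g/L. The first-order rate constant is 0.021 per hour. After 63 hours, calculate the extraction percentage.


73.3665%

Compute the exponent:
-k * t = -0.021 * 63 = -1.323
Remaining concentration:
C = 26.8 * exp(-1.323)
= 26.8 * 0.266335097
= 7.137780599 g/L
Extracted = 26.8 - 7.137780599 = 19.6622194 g/L
Extraction % = 19.6622194 / 26.8 * 100
= 73.3665%


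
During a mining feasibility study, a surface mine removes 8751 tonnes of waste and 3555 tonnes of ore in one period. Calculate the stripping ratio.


2.4616

Stripping ratio = waste tonnage / ore tonnage
= 8751 / 3555
= 2.4616


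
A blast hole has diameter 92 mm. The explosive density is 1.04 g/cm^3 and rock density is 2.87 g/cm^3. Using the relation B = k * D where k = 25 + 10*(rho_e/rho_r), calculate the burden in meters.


2.6334 m

First, compute k:
rho_e / rho_r = 1.04 / 2.87 = 0.362369338
k = 25 + 10 * 0.362369338 = 28.62369338
Then, compute burden:
B = k * D / 1000 = 28.62369338 * 92 / 1000
= 2633.379791 / 1000
= 2.6334 m


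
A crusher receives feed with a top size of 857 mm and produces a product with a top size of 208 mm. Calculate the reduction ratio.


Reduction ratio = feed size / product size
= 857 / 208
= 4.1202

4.1202


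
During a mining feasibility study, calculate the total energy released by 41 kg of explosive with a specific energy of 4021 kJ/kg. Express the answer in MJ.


164.861 MJ

Energy = mass * specific_energy / 1000
= 41 * 4021 / 1000
= 164861 / 1000
= 164.861 MJ


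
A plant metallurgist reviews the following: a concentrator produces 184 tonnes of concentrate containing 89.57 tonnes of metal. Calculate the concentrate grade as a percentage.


Grade = (metal in concentrate / concentrate mass) * 100
= (89.57 / 184) * 100
= 0.4867934783 * 100
= 48.6793%

48.6793%


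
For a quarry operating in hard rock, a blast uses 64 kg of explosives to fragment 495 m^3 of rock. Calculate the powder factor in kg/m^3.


0.1293 kg/m^3

Powder factor = explosive mass / rock volume
= 64 / 495
= 0.1293 kg/m^3


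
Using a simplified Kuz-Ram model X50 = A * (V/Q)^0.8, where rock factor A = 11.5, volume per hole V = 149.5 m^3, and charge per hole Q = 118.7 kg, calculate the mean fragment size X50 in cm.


Compute V/Q:
V/Q = 149.5 / 118.7 = 1.259477675
Raise to the power 0.8:
(V/Q)^0.8 = 1.259477675^0.8 = 1.202686342
Multiply by A:
X50 = 11.5 * 1.202686342
= 13.8309 cm

13.8309 cm


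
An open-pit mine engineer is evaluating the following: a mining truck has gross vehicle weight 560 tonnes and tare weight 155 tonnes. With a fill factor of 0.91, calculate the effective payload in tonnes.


368.55 tonnes

Maximum payload = gross - tare
= 560 - 155 = 405 tonnes
Effective payload = max payload * fill factor
= 405 * 0.91
= 368.55 tonnes


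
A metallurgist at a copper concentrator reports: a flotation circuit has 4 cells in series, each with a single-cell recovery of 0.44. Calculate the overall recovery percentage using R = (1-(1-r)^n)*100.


90.1655%

Complement of single-cell recovery:
1 - r = 1 - 0.44 = 0.56
Raise to power n:
(1 - r)^4 = 0.56^4 = 0.09834496
Overall recovery:
R = (1 - 0.09834496) * 100
= 90.1655%


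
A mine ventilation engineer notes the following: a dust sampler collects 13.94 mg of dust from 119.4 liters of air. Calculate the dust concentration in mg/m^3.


Convert liters to m^3: 1 m^3 = 1000 L
Concentration = mass / volume * 1000
= 13.94 / 119.4 * 1000
= 0.1167504188 * 1000
= 116.7504 mg/m^3

116.7504 mg/m^3


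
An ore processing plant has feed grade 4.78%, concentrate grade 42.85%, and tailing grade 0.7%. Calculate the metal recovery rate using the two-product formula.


Using the two-product formula:
R = 100 * c * (f - t) / (f * (c - t))
Numerator = 100 * 42.85 * (4.78 - 0.7)
= 100 * 42.85 * 4.08
= 17482.8
Denominator = 4.78 * (42.85 - 0.7)
= 4.78 * 42.15
= 201.477
R = 17482.8 / 201.477
= 86.7732%

86.7732%


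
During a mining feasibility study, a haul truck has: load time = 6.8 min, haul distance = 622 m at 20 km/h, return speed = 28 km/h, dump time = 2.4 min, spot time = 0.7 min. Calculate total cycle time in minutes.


Convert haul speed to m/min: 20 * 1000/60 = 333.3333333 m/min
Haul time = 622 / 333.3333333 = 1.866 min
Convert return speed to m/min: 28 * 1000/60 = 466.6666667 m/min
Return time = 622 / 466.6666667 = 1.332857143 min
Total cycle time:
= 6.8 + 1.866 + 2.4 + 1.332857143 + 0.7
= 13.0989 min

13.0989 min


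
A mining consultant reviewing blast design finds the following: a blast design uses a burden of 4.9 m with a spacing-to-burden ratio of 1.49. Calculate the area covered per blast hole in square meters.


First, find the spacing:
Spacing = burden * ratio = 4.9 * 1.49
= 7.301 m
Then, calculate the area:
Area = burden * spacing = 4.9 * 7.301
= 35.7749 m^2

35.7749 m^2


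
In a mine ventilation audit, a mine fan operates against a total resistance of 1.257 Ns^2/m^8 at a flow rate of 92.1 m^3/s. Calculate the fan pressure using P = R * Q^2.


10662.3894 Pa

Compute Q^2:
Q^2 = 92.1^2 = 8482.41
Compute pressure:
P = R * Q^2 = 1.257 * 8482.41
= 10662.3894 Pa


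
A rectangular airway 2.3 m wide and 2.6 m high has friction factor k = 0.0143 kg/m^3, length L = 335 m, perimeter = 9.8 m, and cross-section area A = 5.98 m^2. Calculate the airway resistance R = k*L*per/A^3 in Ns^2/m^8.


0.2195 Ns^2/m^8

Compute the numerator:
k * L * per = 0.0143 * 335 * 9.8
= 46.9469
Compute the denominator:
A^3 = 5.98^3 = 213.847192
Resistance:
R = 46.9469 / 213.847192
= 0.2195 Ns^2/m^8


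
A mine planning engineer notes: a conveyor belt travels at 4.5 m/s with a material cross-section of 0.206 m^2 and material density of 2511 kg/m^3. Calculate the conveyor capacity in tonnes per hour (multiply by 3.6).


Volumetric flow = speed * area
= 4.5 * 0.206 = 0.927 m^3/s
Mass flow = volumetric * density
= 0.927 * 2511 = 2327.697 kg/s
Convert to t/h: multiply by 3.6
Capacity = 2327.697 * 3.6
= 8379.7092 t/h

8379.7092 t/h


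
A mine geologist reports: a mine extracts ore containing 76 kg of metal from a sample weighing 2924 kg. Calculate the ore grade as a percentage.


2.5992%

Ore grade = (metal mass / ore mass) * 100
= (76 / 2924) * 100
= 0.02599179207 * 100
= 2.5992%


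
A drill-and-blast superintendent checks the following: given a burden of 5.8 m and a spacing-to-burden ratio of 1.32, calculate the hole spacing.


Spacing = burden * ratio
= 5.8 * 1.32
= 7.656 m

7.656 m


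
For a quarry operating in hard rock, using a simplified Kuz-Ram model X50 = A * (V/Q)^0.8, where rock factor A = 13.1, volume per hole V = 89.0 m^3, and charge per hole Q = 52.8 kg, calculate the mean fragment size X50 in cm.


19.8919 cm

Compute V/Q:
V/Q = 89.0 / 52.8 = 1.685606061
Raise to the power 0.8:
(V/Q)^0.8 = 1.685606061^0.8 = 1.518465284
Multiply by A:
X50 = 13.1 * 1.518465284
= 19.8919 cm


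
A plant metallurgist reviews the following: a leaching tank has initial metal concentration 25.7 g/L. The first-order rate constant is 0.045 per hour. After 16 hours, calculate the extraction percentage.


51.3248%

Compute the exponent:
-k * t = -0.045 * 16 = -0.72
Remaining concentration:
C = 25.7 * exp(-0.72)
= 25.7 * 0.486752256
= 12.50953298 g/L
Extracted = 25.7 - 12.50953298 = 13.19046702 g/L
Extraction % = 13.19046702 / 25.7 * 100
= 51.3248%


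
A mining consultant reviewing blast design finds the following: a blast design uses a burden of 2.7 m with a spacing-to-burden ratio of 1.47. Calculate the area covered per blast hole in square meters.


First, find the spacing:
Spacing = burden * ratio = 2.7 * 1.47
= 3.969 m
Then, calculate the area:
Area = burden * spacing = 2.7 * 3.969
= 10.7163 m^2

10.7163 m^2


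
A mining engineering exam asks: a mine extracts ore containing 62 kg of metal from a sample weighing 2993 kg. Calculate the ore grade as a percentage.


2.0715%

Ore grade = (metal mass / ore mass) * 100
= (62 / 2993) * 100
= 0.02071500167 * 100
= 2.0715%


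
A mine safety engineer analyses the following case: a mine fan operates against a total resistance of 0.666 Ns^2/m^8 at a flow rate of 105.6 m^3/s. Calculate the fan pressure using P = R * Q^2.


Compute Q^2:
Q^2 = 105.6^2 = 11151.36
Compute pressure:
P = R * Q^2 = 0.666 * 11151.36
= 7426.8058 Pa

7426.8058 Pa


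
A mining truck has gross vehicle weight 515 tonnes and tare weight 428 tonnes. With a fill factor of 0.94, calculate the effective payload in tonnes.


Maximum payload = gross - tare
= 515 - 428 = 87 tonnes
Effective payload = max payload * fill factor
= 87 * 0.94
= 81.78 tonnes

81.78 tonnes


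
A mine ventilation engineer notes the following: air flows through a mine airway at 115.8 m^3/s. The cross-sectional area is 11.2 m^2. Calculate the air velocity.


Velocity = flow rate / cross-sectional area
= 115.8 / 11.2
= 10.3393 m/s

10.3393 m/s


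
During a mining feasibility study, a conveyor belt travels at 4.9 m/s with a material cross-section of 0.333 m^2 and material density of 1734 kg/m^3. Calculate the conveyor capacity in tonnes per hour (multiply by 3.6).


10185.7241 t/h

Volumetric flow = speed * area
= 4.9 * 0.333 = 1.6317 m^3/s
Mass flow = volumetric * density
= 1.6317 * 1734 = 2829.3678 kg/s
Convert to t/h: multiply by 3.6
Capacity = 2829.3678 * 3.6
= 10185.7241 t/h


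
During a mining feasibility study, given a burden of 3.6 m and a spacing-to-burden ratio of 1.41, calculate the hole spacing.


5.076 m

Spacing = burden * ratio
= 3.6 * 1.41
= 5.076 m


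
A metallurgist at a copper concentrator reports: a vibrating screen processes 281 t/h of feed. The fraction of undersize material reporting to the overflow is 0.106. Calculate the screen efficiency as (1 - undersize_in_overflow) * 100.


89.4%

Screen efficiency = (1 - fraction of undersize in overflow) * 100
= (1 - 0.106) * 100
= 0.894 * 100
= 89.4%


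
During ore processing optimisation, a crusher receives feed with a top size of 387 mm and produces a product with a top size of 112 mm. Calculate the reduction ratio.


Reduction ratio = feed size / product size
= 387 / 112
= 3.4554

3.4554


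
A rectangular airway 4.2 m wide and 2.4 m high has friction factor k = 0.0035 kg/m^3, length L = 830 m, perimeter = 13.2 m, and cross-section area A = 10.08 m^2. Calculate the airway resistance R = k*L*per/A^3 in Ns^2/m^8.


0.0374 Ns^2/m^8

Compute the numerator:
k * L * per = 0.0035 * 830 * 13.2
= 38.346
Compute the denominator:
A^3 = 10.08^3 = 1024.192512
Resistance:
R = 38.346 / 1024.192512
= 0.0374 Ns^2/m^8


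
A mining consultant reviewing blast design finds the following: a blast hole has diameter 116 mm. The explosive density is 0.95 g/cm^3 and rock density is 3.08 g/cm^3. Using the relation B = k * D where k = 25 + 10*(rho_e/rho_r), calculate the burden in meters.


First, compute k:
rho_e / rho_r = 0.95 / 3.08 = 0.3084415584
k = 25 + 10 * 0.3084415584 = 28.08441558
Then, compute burden:
B = k * D / 1000 = 28.08441558 * 116 / 1000
= 3257.792208 / 1000
= 3.2578 m

3.2578 m


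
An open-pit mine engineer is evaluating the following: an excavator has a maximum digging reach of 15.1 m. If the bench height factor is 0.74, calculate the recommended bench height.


Bench height = reach * factor
= 15.1 * 0.74
= 11.174 m

11.174 m


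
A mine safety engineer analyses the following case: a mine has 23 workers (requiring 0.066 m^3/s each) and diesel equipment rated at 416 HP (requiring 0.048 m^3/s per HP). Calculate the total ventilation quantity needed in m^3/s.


Airflow for workers:
Q_people = 23 * 0.066 = 1.518 m^3/s
Airflow for diesel equipment:
Q_diesel = 416 * 0.048 = 19.968 m^3/s
Total ventilation:
Q_total = 1.518 + 19.968
= 21.486 m^3/s

21.486 m^3/s


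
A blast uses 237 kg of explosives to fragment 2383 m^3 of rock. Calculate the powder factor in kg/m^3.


0.0995 kg/m^3

Powder factor = explosive mass / rock volume
= 237 / 2383
= 0.0995 kg/m^3


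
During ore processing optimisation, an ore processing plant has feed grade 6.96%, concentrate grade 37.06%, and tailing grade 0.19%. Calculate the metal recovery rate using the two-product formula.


Using the two-product formula:
R = 100 * c * (f - t) / (f * (c - t))
Numerator = 100 * 37.06 * (6.96 - 0.19)
= 100 * 37.06 * 6.77
= 25089.62
Denominator = 6.96 * (37.06 - 0.19)
= 6.96 * 36.87
= 256.6152
R = 25089.62 / 256.6152
= 97.7714%

97.7714%


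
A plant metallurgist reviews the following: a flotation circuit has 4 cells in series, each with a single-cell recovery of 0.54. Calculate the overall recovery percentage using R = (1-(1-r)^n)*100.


Complement of single-cell recovery:
1 - r = 1 - 0.54 = 0.46
Raise to power n:
(1 - r)^4 = 0.46^4 = 0.04477456
Overall recovery:
R = (1 - 0.04477456) * 100
= 95.5225%

95.5225%


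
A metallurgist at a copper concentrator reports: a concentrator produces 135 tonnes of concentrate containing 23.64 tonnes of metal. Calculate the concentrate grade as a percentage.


17.5111%

Grade = (metal in concentrate / concentrate mass) * 100
= (23.64 / 135) * 100
= 0.1751111111 * 100
= 17.5111%


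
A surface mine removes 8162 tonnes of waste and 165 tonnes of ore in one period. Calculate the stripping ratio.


Stripping ratio = waste tonnage / ore tonnage
= 8162 / 165
= 49.4667

49.4667


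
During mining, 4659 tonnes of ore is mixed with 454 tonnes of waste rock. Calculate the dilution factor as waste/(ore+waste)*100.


Total material = ore + waste
= 4659 + 454 = 5113 tonnes
Dilution = waste / total * 100
= 454 / 5113 * 100
= 0.08879327205 * 100
= 8.8793%

8.8793%


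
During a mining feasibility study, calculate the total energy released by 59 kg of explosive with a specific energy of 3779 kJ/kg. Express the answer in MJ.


Energy = mass * specific_energy / 1000
= 59 * 3779 / 1000
= 222961 / 1000
= 222.961 MJ

222.961 MJ


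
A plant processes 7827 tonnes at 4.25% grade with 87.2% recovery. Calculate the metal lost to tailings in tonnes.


42.5789 tonnes

Total metal in feed:
= 7827 * 4.25 / 100 = 332.6475 tonnes
Metal recovered:
= 332.6475 * 87.2 / 100 = 290.06862 tonnes
Metal lost to tailings:
= 332.6475 - 290.06862
= 42.5789 tonnes


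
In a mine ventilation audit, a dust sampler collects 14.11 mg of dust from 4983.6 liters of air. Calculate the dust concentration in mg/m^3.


Convert liters to m^3: 1 m^3 = 1000 L
Concentration = mass / volume * 1000
= 14.11 / 4983.6 * 1000
= 0.00283128662 * 1000
= 2.8313 mg/m^3

2.8313 mg/m^3


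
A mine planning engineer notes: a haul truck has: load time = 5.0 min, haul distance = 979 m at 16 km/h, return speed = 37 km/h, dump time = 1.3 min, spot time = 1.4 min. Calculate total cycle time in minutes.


Convert haul speed to m/min: 16 * 1000/60 = 266.6666667 m/min
Haul time = 979 / 266.6666667 = 3.67125 min
Convert return speed to m/min: 37 * 1000/60 = 616.6666667 m/min
Return time = 979 / 616.6666667 = 1.587567568 min
Total cycle time:
= 5.0 + 3.67125 + 1.3 + 1.587567568 + 1.4
= 12.9588 min

12.9588 min


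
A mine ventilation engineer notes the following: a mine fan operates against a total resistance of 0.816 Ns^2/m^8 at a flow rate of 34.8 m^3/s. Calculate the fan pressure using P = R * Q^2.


Compute Q^2:
Q^2 = 34.8^2 = 1211.04
Compute pressure:
P = R * Q^2 = 0.816 * 1211.04
= 988.2086 Pa

988.2086 Pa


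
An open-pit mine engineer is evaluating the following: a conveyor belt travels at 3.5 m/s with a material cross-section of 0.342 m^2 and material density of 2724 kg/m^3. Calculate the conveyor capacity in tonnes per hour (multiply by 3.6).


11738.2608 t/h

Volumetric flow = speed * area
= 3.5 * 0.342 = 1.197 m^3/s
Mass flow = volumetric * density
= 1.197 * 2724 = 3260.628 kg/s
Convert to t/h: multiply by 3.6
Capacity = 3260.628 * 3.6
= 11738.2608 t/h


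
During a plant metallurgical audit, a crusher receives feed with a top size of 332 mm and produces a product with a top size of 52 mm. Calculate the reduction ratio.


Reduction ratio = feed size / product size
= 332 / 52
= 6.3846

6.3846


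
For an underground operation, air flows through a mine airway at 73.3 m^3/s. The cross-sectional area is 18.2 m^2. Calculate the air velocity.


Velocity = flow rate / cross-sectional area
= 73.3 / 18.2
= 4.0275 m/s

4.0275 m/s


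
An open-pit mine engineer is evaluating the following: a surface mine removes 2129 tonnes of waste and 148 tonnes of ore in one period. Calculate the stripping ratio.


14.3851

Stripping ratio = waste tonnage / ore tonnage
= 2129 / 148
= 14.3851


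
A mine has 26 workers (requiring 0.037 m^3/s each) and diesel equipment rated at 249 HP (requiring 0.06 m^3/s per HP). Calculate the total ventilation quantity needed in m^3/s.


15.902 m^3/s

Airflow for workers:
Q_people = 26 * 0.037 = 0.962 m^3/s
Airflow for diesel equipment:
Q_diesel = 249 * 0.06 = 14.94 m^3/s
Total ventilation:
Q_total = 0.962 + 14.94
= 15.902 m^3/s


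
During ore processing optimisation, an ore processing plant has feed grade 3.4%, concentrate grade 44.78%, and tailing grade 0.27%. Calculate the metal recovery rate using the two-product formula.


Using the two-product formula:
R = 100 * c * (f - t) / (f * (c - t))
Numerator = 100 * 44.78 * (3.4 - 0.27)
= 100 * 44.78 * 3.13
= 14016.14
Denominator = 3.4 * (44.78 - 0.27)
= 3.4 * 44.51
= 151.334
R = 14016.14 / 151.334
= 92.6173%

92.6173%


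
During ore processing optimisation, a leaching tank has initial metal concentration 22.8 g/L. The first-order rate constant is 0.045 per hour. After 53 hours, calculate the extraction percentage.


90.7911%

Compute the exponent:
-k * t = -0.045 * 53 = -2.385
Remaining concentration:
C = 22.8 * exp(-2.385)
= 22.8 * 0.09208897958
= 2.099628734 g/L
Extracted = 22.8 - 2.099628734 = 20.70037127 g/L
Extraction % = 20.70037127 / 22.8 * 100
= 90.7911%


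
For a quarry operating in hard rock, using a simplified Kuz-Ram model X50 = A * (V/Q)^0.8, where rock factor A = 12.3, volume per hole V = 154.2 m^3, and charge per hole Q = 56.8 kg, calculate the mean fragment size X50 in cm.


27.346 cm

Compute V/Q:
V/Q = 154.2 / 56.8 = 2.714788732
Raise to the power 0.8:
(V/Q)^0.8 = 2.714788732^0.8 = 2.22325271
Multiply by A:
X50 = 12.3 * 2.22325271
= 27.346 cm


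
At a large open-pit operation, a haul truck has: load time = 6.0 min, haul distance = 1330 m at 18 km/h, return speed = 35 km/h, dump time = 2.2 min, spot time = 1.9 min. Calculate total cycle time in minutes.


16.8133 min

Convert haul speed to m/min: 18 * 1000/60 = 300 m/min
Haul time = 1330 / 300 = 4.433333333 min
Convert return speed to m/min: 35 * 1000/60 = 583.3333333 m/min
Return time = 1330 / 583.3333333 = 2.28 min
Total cycle time:
= 6.0 + 4.433333333 + 2.2 + 2.28 + 1.9
= 16.8133 min


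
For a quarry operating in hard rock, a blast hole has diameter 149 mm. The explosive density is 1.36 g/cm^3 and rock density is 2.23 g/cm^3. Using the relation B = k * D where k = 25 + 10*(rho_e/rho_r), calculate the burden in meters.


4.6337 m

First, compute k:
rho_e / rho_r = 1.36 / 2.23 = 0.6098654709
k = 25 + 10 * 0.6098654709 = 31.09865471
Then, compute burden:
B = k * D / 1000 = 31.09865471 * 149 / 1000
= 4633.699552 / 1000
= 4.6337 m


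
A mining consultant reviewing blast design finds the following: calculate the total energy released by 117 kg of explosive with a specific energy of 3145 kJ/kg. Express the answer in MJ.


Energy = mass * specific_energy / 1000
= 117 * 3145 / 1000
= 367965 / 1000
= 367.965 MJ

367.965 MJ


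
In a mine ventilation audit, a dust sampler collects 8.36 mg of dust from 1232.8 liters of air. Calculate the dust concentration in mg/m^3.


Convert liters to m^3: 1 m^3 = 1000 L
Concentration = mass / volume * 1000
= 8.36 / 1232.8 * 1000
= 0.006781310837 * 1000
= 6.7813 mg/m^3

6.7813 mg/m^3


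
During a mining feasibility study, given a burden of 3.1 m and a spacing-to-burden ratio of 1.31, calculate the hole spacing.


4.061 m

Spacing = burden * ratio
= 3.1 * 1.31
= 4.061 m


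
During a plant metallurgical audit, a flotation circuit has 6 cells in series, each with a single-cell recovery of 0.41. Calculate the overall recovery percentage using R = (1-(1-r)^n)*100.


95.7819%

Complement of single-cell recovery:
1 - r = 1 - 0.41 = 0.59
Raise to power n:
(1 - r)^6 = 0.59^6 = 0.04218053364
Overall recovery:
R = (1 - 0.04218053364) * 100
= 95.7819%


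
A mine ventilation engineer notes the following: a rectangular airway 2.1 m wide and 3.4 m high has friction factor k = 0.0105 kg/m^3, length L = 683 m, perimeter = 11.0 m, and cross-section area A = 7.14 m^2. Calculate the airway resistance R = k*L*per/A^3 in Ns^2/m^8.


0.2167 Ns^2/m^8

Compute the numerator:
k * L * per = 0.0105 * 683 * 11.0
= 78.8865
Compute the denominator:
A^3 = 7.14^3 = 363.994344
Resistance:
R = 78.8865 / 363.994344
= 0.2167 Ns^2/m^8


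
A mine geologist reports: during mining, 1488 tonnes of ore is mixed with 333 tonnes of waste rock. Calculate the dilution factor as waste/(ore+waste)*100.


18.2867%

Total material = ore + waste
= 1488 + 333 = 1821 tonnes
Dilution = waste / total * 100
= 333 / 1821 * 100
= 0.1828665568 * 100
= 18.2867%


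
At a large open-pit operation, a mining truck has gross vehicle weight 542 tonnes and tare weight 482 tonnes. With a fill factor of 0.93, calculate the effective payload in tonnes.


55.8 tonnes

Maximum payload = gross - tare
= 542 - 482 = 60 tonnes
Effective payload = max payload * fill factor
= 60 * 0.93
= 55.8 tonnes


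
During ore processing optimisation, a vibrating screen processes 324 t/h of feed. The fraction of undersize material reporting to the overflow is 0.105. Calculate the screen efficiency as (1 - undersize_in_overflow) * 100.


89.5%

Screen efficiency = (1 - fraction of undersize in overflow) * 100
= (1 - 0.105) * 100
= 0.895 * 100
= 89.5%


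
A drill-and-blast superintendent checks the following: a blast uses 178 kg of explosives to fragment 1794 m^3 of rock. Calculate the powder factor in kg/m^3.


Powder factor = explosive mass / rock volume
= 178 / 1794
= 0.0992 kg/m^3

0.0992 kg/m^3


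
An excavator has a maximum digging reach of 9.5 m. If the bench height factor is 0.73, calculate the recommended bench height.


6.935 m

Bench height = reach * factor
= 9.5 * 0.73
= 6.935 m


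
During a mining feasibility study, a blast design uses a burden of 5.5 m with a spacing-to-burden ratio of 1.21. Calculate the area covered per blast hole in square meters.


36.6025 m^2

First, find the spacing:
Spacing = burden * ratio = 5.5 * 1.21
= 6.655 m
Then, calculate the area:
Area = burden * spacing = 5.5 * 6.655
= 36.6025 m^2


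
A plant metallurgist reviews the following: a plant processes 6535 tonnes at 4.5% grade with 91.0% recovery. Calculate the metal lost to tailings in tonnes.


Total metal in feed:
= 6535 * 4.5 / 100 = 294.075 tonnes
Metal recovered:
= 294.075 * 91.0 / 100 = 267.60825 tonnes
Metal lost to tailings:
= 294.075 - 267.60825
= 26.4668 tonnes

26.4668 tonnes


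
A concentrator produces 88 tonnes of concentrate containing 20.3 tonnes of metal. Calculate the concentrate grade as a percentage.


Grade = (metal in concentrate / concentrate mass) * 100
= (20.3 / 88) * 100
= 0.2306818182 * 100
= 23.0682%

23.0682%


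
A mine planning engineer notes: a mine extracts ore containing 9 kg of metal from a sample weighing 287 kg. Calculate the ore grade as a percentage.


Ore grade = (metal mass / ore mass) * 100
= (9 / 287) * 100
= 0.03135888502 * 100
= 3.1359%

3.1359%


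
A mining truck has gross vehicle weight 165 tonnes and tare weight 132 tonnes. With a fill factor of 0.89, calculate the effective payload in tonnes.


29.37 tonnes

Maximum payload = gross - tare
= 165 - 132 = 33 tonnes
Effective payload = max payload * fill factor
= 33 * 0.89
= 29.37 tonnes


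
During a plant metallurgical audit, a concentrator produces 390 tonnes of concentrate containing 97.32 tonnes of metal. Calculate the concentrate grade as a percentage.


Grade = (metal in concentrate / concentrate mass) * 100
= (97.32 / 390) * 100
= 0.2495384615 * 100
= 24.9538%

24.9538%


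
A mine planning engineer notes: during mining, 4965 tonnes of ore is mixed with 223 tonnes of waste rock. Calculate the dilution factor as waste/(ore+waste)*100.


Total material = ore + waste
= 4965 + 223 = 5188 tonnes
Dilution = waste / total * 100
= 223 / 5188 * 100
= 0.04298380879 * 100
= 4.2984%

4.2984%


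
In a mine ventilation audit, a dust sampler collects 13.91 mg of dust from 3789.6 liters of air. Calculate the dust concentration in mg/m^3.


Convert liters to m^3: 1 m^3 = 1000 L
Concentration = mass / volume * 1000
= 13.91 / 3789.6 * 1000
= 0.003670572092 * 1000
= 3.6706 mg/m^3

3.6706 mg/m^3


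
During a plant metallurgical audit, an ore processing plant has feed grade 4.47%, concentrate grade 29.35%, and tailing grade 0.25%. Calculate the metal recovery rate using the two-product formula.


95.2182%

Using the two-product formula:
R = 100 * c * (f - t) / (f * (c - t))
Numerator = 100 * 29.35 * (4.47 - 0.25)
= 100 * 29.35 * 4.22
= 12385.7
Denominator = 4.47 * (29.35 - 0.25)
= 4.47 * 29.1
= 130.077
R = 12385.7 / 130.077
= 95.2182%


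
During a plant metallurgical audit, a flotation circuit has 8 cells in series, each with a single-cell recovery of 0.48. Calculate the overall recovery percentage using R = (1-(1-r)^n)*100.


99.4654%

Complement of single-cell recovery:
1 - r = 1 - 0.48 = 0.52
Raise to power n:
(1 - r)^8 = 0.52^8 = 0.005345972853
Overall recovery:
R = (1 - 0.005345972853) * 100
= 99.4654%


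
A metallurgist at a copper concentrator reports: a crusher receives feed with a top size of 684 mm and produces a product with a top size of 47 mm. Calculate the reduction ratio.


14.5532

Reduction ratio = feed size / product size
= 684 / 47
= 14.5532


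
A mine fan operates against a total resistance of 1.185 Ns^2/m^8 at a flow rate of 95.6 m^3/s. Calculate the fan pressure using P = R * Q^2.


Compute Q^2:
Q^2 = 95.6^2 = 9139.36
Compute pressure:
P = R * Q^2 = 1.185 * 9139.36
= 10830.1416 Pa

10830.1416 Pa


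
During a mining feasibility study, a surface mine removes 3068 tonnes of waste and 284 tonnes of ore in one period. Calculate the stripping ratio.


10.8028

Stripping ratio = waste tonnage / ore tonnage
= 3068 / 284
= 10.8028


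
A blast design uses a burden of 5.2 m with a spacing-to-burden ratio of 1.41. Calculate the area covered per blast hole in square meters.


First, find the spacing:
Spacing = burden * ratio = 5.2 * 1.41
= 7.332 m
Then, calculate the area:
Area = burden * spacing = 5.2 * 7.332
= 38.1264 m^2

38.1264 m^2


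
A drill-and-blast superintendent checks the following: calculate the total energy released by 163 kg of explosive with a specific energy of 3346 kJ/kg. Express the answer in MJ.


Energy = mass * specific_energy / 1000
= 163 * 3346 / 1000
= 545398 / 1000
= 545.398 MJ

545.398 MJ


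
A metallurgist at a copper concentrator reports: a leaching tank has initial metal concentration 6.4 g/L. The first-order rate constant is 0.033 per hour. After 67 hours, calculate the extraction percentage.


Compute the exponent:
-k * t = -0.033 * 67 = -2.211
Remaining concentration:
C = 6.4 * exp(-2.211)
= 6.4 * 0.1095910027
= 0.7013824173 g/L
Extracted = 6.4 - 0.7013824173 = 5.698617583 g/L
Extraction % = 5.698617583 / 6.4 * 100
= 89.0409%

89.0409%


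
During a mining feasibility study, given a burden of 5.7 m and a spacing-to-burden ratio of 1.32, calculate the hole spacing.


Spacing = burden * ratio
= 5.7 * 1.32
= 7.524 m

7.524 m


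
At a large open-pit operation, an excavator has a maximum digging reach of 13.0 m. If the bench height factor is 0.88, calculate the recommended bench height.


Bench height = reach * factor
= 13.0 * 0.88
= 11.44 m

11.44 m


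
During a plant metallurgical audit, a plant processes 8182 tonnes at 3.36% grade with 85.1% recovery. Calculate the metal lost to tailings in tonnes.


40.9624 tonnes

Total metal in feed:
= 8182 * 3.36 / 100 = 274.9152 tonnes
Metal recovered:
= 274.9152 * 85.1 / 100 = 233.9528352 tonnes
Metal lost to tailings:
= 274.9152 - 233.9528352
= 40.9624 tonnes


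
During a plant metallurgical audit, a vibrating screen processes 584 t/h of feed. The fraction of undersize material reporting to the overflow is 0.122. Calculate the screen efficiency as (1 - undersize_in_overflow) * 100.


87.8%

Screen efficiency = (1 - fraction of undersize in overflow) * 100
= (1 - 0.122) * 100
= 0.878 * 100
= 87.8%


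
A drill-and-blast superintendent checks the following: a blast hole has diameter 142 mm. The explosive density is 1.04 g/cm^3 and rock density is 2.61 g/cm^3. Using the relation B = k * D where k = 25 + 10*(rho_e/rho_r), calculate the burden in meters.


First, compute k:
rho_e / rho_r = 1.04 / 2.61 = 0.398467433
k = 25 + 10 * 0.398467433 = 28.98467433
Then, compute burden:
B = k * D / 1000 = 28.98467433 * 142 / 1000
= 4115.823755 / 1000
= 4.1158 m

4.1158 m


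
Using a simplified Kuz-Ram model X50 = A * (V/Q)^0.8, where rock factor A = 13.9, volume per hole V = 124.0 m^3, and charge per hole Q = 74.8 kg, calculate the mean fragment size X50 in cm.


20.8272 cm

Compute V/Q:
V/Q = 124.0 / 74.8 = 1.657754011
Raise to the power 0.8:
(V/Q)^0.8 = 1.657754011^0.8 = 1.498359652
Multiply by A:
X50 = 13.9 * 1.498359652
= 20.8272 cm


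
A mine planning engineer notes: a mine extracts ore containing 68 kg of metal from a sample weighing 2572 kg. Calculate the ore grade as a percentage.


2.6439%

Ore grade = (metal mass / ore mass) * 100
= (68 / 2572) * 100
= 0.02643856921 * 100
= 2.6439%


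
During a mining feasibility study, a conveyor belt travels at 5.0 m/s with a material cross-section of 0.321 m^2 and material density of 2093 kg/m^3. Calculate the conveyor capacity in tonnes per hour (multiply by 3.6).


Volumetric flow = speed * area
= 5.0 * 0.321 = 1.605 m^3/s
Mass flow = volumetric * density
= 1.605 * 2093 = 3359.265 kg/s
Convert to t/h: multiply by 3.6
Capacity = 3359.265 * 3.6
= 12093.354 t/h

12093.354 t/h
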